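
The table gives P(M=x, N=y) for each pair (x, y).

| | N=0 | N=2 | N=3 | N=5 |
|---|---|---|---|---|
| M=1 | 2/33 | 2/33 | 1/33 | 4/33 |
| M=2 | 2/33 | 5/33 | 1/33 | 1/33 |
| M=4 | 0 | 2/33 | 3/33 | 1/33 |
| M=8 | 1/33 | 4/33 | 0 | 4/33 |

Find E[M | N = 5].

21/5

P(N = 5) = 10/33.
Σ M·P over the event = 1·(4/33) + 2·(1/33) + 4·(1/33) + 8·(4/33) = 14/11.
E[M | N = 5] = (14/11) / (10/33) = 21/5.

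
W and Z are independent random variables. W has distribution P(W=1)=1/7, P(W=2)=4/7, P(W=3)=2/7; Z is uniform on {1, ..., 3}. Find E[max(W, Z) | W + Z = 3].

2

P(W + Z = 3) = 5/21.
Summing max(W,Z)·P(x,y) over outcomes with W + Z = 3 gives 10/21.
E[max(W, Z) | W + Z = 3] = (10/21) / (5/21) = 2.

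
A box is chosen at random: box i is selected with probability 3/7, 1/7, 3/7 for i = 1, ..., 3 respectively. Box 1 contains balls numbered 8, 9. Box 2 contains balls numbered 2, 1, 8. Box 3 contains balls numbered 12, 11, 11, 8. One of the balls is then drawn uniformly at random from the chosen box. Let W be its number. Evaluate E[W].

E[W | box 1] = (8+9)/2 = 17/2.
E[W | box 2] = (2+1+8)/3 = 11/3.
E[W | box 3] = (12+11+11+8)/4 = 21/2.
E[W] = (3/7)·(17/2) + (1/7)·(11/3) + (3/7)·(21/2) = 26/3.

26/3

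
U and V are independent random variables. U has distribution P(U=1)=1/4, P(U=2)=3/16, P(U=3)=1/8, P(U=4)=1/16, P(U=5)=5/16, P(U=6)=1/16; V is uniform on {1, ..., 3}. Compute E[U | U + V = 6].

35/8

P(U + V = 6) = 1/6.
Summing U·P(x,y) over outcomes with U + V = 6 gives 35/48.
E[U | U + V = 6] = (35/48) / (1/6) = 35/8.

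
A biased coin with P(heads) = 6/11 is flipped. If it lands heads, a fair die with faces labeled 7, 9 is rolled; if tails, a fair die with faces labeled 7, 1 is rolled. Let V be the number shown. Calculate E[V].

68/11

E[V | heads] = (7+9)/2 = 8.
E[V | tails] = (7+1)/2 = 4.
By the law of total expectation,
E[V] = (6/11)·(8) + (5/11)·(4) = 68/11.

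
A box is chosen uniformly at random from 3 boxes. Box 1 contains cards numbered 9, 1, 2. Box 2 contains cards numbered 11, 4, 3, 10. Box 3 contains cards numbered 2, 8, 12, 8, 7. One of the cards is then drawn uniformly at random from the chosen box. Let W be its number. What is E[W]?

E[W | box 1] = (9+1+2)/3 = 4.
E[W | box 2] = (11+4+3+10)/4 = 7.
E[W | box 3] = (2+8+12+8+7)/5 = 37/5.
E[W] = (1/3)·(4) + (1/3)·(7) + (1/3)·(37/5) = 92/15.

92/15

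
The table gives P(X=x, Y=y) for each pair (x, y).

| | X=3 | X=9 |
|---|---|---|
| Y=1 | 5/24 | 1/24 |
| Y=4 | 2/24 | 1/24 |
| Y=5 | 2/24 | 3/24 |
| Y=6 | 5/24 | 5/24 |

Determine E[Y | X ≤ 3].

P(X ≤ 3) = 7/12.
Σ Y·P over the event = 1·(5/24) + 4·(2/24) + 5·(2/24) + 6·(5/24) = 53/24.
E[Y | X ≤ 3] = (53/24) / (7/12) = 53/14.

53/14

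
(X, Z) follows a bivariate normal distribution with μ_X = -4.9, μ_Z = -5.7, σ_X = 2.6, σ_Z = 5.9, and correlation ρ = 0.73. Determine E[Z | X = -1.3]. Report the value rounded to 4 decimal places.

The regression of Z on X has slope ρ·σ_Z/σ_X and passes through (μ_X, μ_Z).
E[Z | X=-1.3] = -5.7 + (0.73)·(5.9/2.6)·(-1.3 − (-4.9)) = -5.7 + (1.65654)·(3.6) = 0.2635.

0.2635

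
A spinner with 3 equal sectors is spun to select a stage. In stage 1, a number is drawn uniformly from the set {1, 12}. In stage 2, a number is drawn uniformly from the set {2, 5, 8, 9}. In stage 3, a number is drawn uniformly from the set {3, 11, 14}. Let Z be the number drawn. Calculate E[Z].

131/18

E[Z | stage 1] = (1+12)/2 = 13/2.
E[Z | stage 2] = (2+5+8+9)/4 = 6.
E[Z | stage 3] = (3+11+14)/3 = 28/3.
E[Z] = (1/3)·(13/2) + (1/3)·(6) + (1/3)·(28/3) = 131/18.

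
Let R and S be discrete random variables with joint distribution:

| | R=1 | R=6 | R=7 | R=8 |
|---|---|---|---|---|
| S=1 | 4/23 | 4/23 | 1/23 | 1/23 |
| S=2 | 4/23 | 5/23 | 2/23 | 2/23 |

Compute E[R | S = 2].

P(S = 2) = 13/23.
Summing R·P(R=x,S=y) over the conditioning event gives 64/23.
E[R | S = 2] = (64/23) / (13/23) = 64/13.

64/13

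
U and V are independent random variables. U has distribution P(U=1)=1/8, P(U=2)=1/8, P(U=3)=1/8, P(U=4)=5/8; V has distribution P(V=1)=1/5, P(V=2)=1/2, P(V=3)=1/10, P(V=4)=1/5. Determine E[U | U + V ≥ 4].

249/71

P(U + V ≥ 4) = 71/80.
Summing U·P(x,y) over outcomes with U + V ≥ 4 gives 249/80.
E[U | U + V ≥ 4] = (249/80) / (71/80) = 249/71.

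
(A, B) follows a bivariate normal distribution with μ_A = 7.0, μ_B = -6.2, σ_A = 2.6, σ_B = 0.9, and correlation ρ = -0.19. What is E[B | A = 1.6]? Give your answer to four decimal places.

For a bivariate normal, E[B | A=x] = μ_B + ρ·(σ_B/σ_A)·(x − μ_A).
E[B | A=1.6] = -6.2 + (-0.19)·(0.9/2.6)·(1.6 − (7.0)) = -6.2 + (-0.065769)·(-5.4) = -5.8448.

-5.8448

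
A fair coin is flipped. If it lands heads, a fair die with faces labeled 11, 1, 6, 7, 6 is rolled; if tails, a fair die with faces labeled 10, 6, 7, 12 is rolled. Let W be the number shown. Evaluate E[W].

299/40

E[W | heads] = (11+1+6+7+6)/5 = 31/5.
E[W | tails] = (10+6+7+12)/4 = 35/4.
E[W] = (1/2)·(31/5) + (1/2)·(35/4) = 299/40.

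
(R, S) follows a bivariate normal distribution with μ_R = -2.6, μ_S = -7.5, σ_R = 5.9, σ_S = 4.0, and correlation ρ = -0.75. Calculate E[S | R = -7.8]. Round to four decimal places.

E[S | R=x] = μ_S + ρ(σ_S/σ_R)(x − μ_R) for jointly normal variables.
E[S | R=-7.8] = -7.5 + (-0.75)·(4.0/5.9)·(-7.8 − (-2.6)) = -7.5 + (-0.508475)·(-5.2) = -4.8559.

-4.8559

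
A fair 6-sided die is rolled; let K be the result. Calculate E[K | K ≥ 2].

Given K ≥ 2, K is equally likely to be any of {2, 3, 4, 5, 6}.
E[K | K ≥ 2] = (2 + 3 + 4 + 5 + 6) / 5 = 4.

4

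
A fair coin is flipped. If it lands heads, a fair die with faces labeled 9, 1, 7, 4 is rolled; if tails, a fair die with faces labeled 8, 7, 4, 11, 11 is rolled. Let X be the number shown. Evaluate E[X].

269/40

E[X | heads] = (9+1+7+4)/4 = 21/4.
E[X | tails] = (8+7+4+11+11)/5 = 41/5.
E[X] = (1/2)·(21/4) + (1/2)·(41/5) = 269/40.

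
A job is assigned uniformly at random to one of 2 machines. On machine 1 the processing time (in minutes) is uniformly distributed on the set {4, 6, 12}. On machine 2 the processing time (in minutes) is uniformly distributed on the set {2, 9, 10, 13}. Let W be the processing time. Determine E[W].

E[W | machine 1] = (4+6+12)/3 = 22/3.
E[W | machine 2] = (2+9+10+13)/4 = 17/2.
E[W] = (1/2)·(22/3) + (1/2)·(17/2) = 95/12.

95/12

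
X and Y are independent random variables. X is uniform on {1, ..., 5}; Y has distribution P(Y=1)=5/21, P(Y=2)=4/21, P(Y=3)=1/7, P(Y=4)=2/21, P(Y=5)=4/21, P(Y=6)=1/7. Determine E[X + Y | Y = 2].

P(Y = 2) = 4/21.
Summing (X+Y)·P(x,y) over outcomes with Y = 2 gives 20/21.
E[X + Y | Y = 2] = (20/21) / (4/21) = 5.

5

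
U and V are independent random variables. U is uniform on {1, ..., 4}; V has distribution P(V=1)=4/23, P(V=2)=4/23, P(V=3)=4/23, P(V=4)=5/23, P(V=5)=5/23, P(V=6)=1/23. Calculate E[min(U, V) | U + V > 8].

P(U + V > 8) = 7/92.
Summing min(U,V)·P(x,y) over outcomes with U + V > 8 gives 27/92.
E[min(U, V) | U + V > 8] = (27/92) / (7/92) = 27/7.

27/7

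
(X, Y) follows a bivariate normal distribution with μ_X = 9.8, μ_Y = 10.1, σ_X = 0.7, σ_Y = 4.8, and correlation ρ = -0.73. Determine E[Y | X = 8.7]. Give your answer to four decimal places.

15.6063

The regression of Y on X has slope ρ·σ_Y/σ_X and passes through (μ_X, μ_Y).
E[Y | X=8.7] = 10.1 + (-0.73)·(4.8/0.7)·(8.7 − (9.8)) = 10.1 + (-5.0057)·(-1.1) = 15.6063.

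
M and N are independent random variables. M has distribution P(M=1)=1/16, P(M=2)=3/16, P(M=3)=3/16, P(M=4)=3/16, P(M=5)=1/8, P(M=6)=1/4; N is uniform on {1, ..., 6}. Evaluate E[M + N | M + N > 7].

216/23

P(M + N > 7) = 23/48.
Summing (M+N)·P(x,y) over outcomes with M + N > 7 gives 9/2.
E[M + N | M + N > 7] = (9/2) / (23/48) = 216/23.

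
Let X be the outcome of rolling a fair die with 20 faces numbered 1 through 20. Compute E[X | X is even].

11

Given X is even, X is equally likely to be any of {2, 4, 6, 8, 10, 12, 14, 16, 18, 20}.
E[X | X is even] = (2 + 4 + 6 + 8 + 10 + 12 + 14 + 16 + 18 + 20) / 10 = 11.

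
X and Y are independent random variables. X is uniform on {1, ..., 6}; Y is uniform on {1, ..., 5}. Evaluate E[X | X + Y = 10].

Outcomes with X + Y = 10: (5,5), (6,4), each with probability 1/30.
E[X | X + Y = 10] = (5 + 6) / 2 = 11/2.

11/2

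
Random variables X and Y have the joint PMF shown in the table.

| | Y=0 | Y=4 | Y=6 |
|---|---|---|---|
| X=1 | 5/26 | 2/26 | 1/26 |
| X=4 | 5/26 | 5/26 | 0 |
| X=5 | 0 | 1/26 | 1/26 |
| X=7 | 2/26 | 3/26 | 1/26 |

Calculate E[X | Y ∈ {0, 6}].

P(Y ∈ {0, 6}) = 15/26.
Σ X·P over the event = 1·(5/26) + 1·(1/26) + 4·(5/26) + 5·(1/26) + 7·(2/26) + 7·(1/26) = 2.
E[X | Y ∈ {0, 6}] = (2) / (15/26) = 52/15.

52/15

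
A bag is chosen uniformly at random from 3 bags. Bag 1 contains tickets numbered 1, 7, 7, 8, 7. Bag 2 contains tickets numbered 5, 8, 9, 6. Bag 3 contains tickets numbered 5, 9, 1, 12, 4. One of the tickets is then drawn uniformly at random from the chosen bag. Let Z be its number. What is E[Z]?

32/5

E[Z | bag 1] = (1+7+7+8+7)/5 = 6.
E[Z | bag 2] = (5+8+9+6)/4 = 7.
E[Z | bag 3] = (5+9+1+12+4)/5 = 31/5.
E[Z] = (1/3)·(6) + (1/3)·(7) + (1/3)·(31/5) = 32/5.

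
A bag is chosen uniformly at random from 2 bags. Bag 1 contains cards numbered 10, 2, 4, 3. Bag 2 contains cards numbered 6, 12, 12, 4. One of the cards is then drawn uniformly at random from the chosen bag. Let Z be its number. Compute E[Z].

E[Z | bag 1] = (10+2+4+3)/4 = 19/4.
E[Z | bag 2] = (6+12+12+4)/4 = 17/2.
By the law of total expectation,
E[Z] = (1/2)·(19/4) + (1/2)·(17/2) = 53/8.

53/8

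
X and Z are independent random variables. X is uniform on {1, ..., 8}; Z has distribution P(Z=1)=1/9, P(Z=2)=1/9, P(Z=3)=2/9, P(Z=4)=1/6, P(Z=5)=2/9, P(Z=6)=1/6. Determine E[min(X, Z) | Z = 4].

P(Z = 4) = 1/6.
Summing min(X,Z)·P(x,y) over outcomes with Z = 4 gives 13/24.
E[min(X, Z) | Z = 4] = (13/24) / (1/6) = 13/4.

13/4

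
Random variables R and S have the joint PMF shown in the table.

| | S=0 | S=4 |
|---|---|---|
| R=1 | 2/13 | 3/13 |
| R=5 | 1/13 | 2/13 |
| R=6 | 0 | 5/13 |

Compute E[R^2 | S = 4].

P(S = 4) = 10/13.
Summing R^2·P(R=x,S=y) over the conditioning event gives 233/13.
E[R^2 | S = 4] = (233/13) / (10/13) = 233/10.

233/10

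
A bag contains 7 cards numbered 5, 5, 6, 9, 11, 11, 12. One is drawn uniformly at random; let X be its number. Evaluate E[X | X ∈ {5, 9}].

19/3

P(X ∈ {5, 9}) = 3/7.
Σ over the event: 5·2/7 + 9·1/7 = 19/7.
E[X | X ∈ {5, 9}] = (19/7) / (3/7) = 19/3.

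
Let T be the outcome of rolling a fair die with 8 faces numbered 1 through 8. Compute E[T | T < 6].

3

Given T < 6, T is equally likely to be any of {1, 2, 3, 4, 5}.
E[T | T < 6] = (1 + 2 + 3 + 4 + 5) / 5 = 3.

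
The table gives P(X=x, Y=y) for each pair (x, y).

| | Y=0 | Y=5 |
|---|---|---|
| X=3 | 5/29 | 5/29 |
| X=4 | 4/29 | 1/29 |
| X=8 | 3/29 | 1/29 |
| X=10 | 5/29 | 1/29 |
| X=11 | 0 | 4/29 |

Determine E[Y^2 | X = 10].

25/6

P(X = 10) = 6/29.
Σ Y^2·P over the event = 0·(5/29) + 25·(1/29) = 25/29.
E[Y^2 | X = 10] = (25/29) / (6/29) = 25/6.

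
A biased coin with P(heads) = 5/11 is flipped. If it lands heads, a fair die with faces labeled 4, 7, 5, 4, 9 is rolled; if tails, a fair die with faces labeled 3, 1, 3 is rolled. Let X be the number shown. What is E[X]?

43/11

E[X | heads] = (4+7+5+4+9)/5 = 29/5.
E[X | tails] = (3+1+3)/3 = 7/3.
By the law of total expectation,
E[X] = (5/11)·(29/5) + (6/11)·(7/3) = 43/11.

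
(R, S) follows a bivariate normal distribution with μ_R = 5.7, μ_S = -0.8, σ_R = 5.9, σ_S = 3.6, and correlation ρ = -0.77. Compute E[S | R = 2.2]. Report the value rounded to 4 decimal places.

0.8444

The regression of S on R has slope ρ·σ_S/σ_R and passes through (μ_R, μ_S).
E[S | R=2.2] = -0.8 + (-0.77)·(3.6/5.9)·(2.2 − (5.7)) = -0.8 + (-0.46983)·(-3.5) = 0.8444.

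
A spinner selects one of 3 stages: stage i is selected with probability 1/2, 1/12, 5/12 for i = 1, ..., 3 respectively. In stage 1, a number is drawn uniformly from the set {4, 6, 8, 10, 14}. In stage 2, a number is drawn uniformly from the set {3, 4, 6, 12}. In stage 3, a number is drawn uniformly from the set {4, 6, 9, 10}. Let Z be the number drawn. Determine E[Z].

929/120

E[Z | stage 1] = (4+6+8+10+14)/5 = 42/5.
E[Z | stage 2] = (3+4+6+12)/4 = 25/4.
E[Z | stage 3] = (4+6+9+10)/4 = 29/4.
E[Z] = (1/2)·(42/5) + (1/12)·(25/4) + (5/12)·(29/4) = 929/120.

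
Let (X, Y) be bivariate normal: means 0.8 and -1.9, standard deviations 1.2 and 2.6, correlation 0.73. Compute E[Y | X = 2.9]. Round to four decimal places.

1.4215

E[Y | X=x] = μ_Y + ρ(σ_Y/σ_X)(x − μ_X) for jointly normal variables.
E[Y | X=2.9] = -1.9 + (0.73)·(2.6/1.2)·(2.9 − (0.8)) = -1.9 + (1.58167)·(2.1) = 1.4215.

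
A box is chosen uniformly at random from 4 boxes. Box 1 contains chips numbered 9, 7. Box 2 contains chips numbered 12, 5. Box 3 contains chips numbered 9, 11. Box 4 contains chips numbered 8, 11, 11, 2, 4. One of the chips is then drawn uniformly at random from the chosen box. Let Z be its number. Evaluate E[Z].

E[Z | box 1] = (9+7)/2 = 8.
E[Z | box 2] = (12+5)/2 = 17/2.
E[Z | box 3] = (9+11)/2 = 10.
E[Z | box 4] = (8+11+11+2+4)/5 = 36/5.
By the law of total expectation,
E[Z] = (1/4)·(8) + (1/4)·(17/2) + (1/4)·(10) + (1/4)·(36/5) = 337/40.

337/40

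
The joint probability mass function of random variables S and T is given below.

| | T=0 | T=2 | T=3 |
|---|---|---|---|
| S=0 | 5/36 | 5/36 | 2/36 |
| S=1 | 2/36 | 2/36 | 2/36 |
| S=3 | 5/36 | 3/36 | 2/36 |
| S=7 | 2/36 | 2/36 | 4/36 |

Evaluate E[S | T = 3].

18/5

P(T = 3) = 5/18.
Σ S·P over the event = 0·(2/36) + 1·(2/36) + 3·(2/36) + 7·(4/36) = 1.
E[S | T = 3] = (1) / (5/18) = 18/5.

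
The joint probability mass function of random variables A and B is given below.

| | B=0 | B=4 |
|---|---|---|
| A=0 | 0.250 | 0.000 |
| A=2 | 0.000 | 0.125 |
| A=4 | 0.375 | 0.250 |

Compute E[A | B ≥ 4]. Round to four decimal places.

P(B ≥ 4) = 0.375.
Σ A·P over the event = 2·(0.125) + 4·(0.250) = 1.250.
E[A | B ≥ 4] = (1.250) / (0.375) = 3.3333.

3.3333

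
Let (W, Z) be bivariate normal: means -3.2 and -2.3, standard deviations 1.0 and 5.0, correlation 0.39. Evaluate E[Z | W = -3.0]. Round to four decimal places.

-1.9100

E[Z | W=x] = μ_Z + ρ(σ_Z/σ_W)(x − μ_W) for jointly normal variables.
E[Z | W=-3.0] = -2.3 + (0.39)·(5.0/1.0)·(-3.0 − (-3.2)) = -2.3 + (1.95)·(0.2) = -1.9100.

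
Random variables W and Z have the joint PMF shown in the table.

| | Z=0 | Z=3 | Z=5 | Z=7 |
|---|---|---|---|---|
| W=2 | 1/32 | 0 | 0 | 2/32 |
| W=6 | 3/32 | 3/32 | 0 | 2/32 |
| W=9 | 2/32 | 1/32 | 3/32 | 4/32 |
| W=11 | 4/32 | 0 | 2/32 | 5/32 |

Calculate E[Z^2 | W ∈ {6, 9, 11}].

P(W ∈ {6, 9, 11}) = 29/32.
Summing Z^2·P(W=x,Z=y) over the conditioning event gives 175/8.
E[Z^2 | W ∈ {6, 9, 11}] = (175/8) / (29/32) = 700/29.

700/29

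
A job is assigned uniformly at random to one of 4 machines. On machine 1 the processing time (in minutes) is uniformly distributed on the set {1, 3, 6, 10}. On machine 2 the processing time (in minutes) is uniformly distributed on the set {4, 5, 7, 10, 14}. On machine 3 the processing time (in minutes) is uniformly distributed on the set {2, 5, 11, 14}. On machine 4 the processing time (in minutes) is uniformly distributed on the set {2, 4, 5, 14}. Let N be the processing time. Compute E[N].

109/16

E[N | machine 1] = (1+3+6+10)/4 = 5.
E[N | machine 2] = (4+5+7+10+14)/5 = 8.
E[N | machine 3] = (2+5+11+14)/4 = 8.
E[N | machine 4] = (2+4+5+14)/4 = 25/4.
By the law of total expectation,
E[N] = (1/4)·(5) + (1/4)·(8) + (1/4)·(8) + (1/4)·(25/4) = 109/16.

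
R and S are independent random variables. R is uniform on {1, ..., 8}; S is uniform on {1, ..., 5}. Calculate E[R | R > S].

P(R > S) = 5/8.
Summing R·P(x,y) over outcomes with R > S gives 29/8.
E[R | R > S] = (29/8) / (5/8) = 29/5.

29/5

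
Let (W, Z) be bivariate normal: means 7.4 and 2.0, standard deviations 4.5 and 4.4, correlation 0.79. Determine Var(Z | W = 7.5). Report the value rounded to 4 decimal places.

For a bivariate normal, Var(Z | W=x) = σ_Z²(1 − ρ²).
Var(Z | W=7.5) = (4.4)²·(1 − (0.79)²) = 19.36·0.3759 = 7.2774.

7.2774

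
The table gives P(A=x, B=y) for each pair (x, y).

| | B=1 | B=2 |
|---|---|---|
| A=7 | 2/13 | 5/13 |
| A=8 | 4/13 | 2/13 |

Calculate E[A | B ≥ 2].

P(B ≥ 2) = 7/13.
Σ A·P over the event = 7·(5/13) + 8·(2/13) = 51/13.
E[A | B ≥ 2] = (51/13) / (7/13) = 51/7.

51/7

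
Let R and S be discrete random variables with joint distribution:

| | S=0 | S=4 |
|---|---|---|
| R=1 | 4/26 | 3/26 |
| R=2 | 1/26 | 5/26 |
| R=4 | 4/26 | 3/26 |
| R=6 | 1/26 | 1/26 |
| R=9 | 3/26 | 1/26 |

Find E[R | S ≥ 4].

40/13

P(S ≥ 4) = 1/2.
Σ R·P over the event = 1·(3/26) + 2·(5/26) + 4·(3/26) + 6·(1/26) + 9·(1/26) = 20/13.
E[R | S ≥ 4] = (20/13) / (1/2) = 40/13.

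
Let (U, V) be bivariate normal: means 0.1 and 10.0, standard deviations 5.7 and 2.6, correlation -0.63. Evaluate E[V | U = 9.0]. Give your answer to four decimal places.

E[V | U=x] = μ_V + ρ(σ_V/σ_U)(x − μ_U) for jointly normal variables.
E[V | U=9.0] = 10.0 + (-0.63)·(2.6/5.7)·(9.0 − (0.1)) = 10.0 + (-0.28737)·(8.9) = 7.4424.

7.4424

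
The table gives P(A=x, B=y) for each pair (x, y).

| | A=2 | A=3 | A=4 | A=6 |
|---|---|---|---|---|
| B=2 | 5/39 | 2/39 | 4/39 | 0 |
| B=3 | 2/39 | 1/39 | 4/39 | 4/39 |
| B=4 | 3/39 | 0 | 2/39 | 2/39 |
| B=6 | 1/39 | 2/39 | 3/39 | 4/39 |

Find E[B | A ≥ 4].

90/23

P(A ≥ 4) = 23/39.
Σ B·P over the event = 2·(4/39) + 3·(4/39) + 4·(2/39) + 6·(3/39) + 3·(4/39) + 4·(2/39) + 6·(4/39) = 30/13.
E[B | A ≥ 4] = (30/13) / (23/39) = 90/23.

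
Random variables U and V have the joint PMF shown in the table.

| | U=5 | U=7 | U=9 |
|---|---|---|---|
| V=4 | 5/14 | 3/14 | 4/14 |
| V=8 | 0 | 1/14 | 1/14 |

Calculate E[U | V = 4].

41/6

P(V = 4) = 6/7.
Σ U·P over the event = 5·(5/14) + 7·(3/14) + 9·(4/14) = 41/7.
E[U | V = 4] = (41/7) / (6/7) = 41/6.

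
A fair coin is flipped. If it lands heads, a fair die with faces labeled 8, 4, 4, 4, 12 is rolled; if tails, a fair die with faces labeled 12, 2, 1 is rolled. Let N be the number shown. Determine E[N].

E[N | heads] = (8+4+4+4+12)/5 = 32/5.
E[N | tails] = (12+2+1)/3 = 5.
E[N] = (1/2)·(32/5) + (1/2)·(5) = 57/10.

57/10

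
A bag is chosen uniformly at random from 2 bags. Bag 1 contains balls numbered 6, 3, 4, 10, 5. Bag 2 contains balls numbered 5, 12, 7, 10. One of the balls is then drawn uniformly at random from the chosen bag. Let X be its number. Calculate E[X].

E[X | bag 1] = (6+3+4+10+5)/5 = 28/5.
E[X | bag 2] = (5+12+7+10)/4 = 17/2.
By the law of total expectation,
E[X] = (1/2)·(28/5) + (1/2)·(17/2) = 141/20.

141/20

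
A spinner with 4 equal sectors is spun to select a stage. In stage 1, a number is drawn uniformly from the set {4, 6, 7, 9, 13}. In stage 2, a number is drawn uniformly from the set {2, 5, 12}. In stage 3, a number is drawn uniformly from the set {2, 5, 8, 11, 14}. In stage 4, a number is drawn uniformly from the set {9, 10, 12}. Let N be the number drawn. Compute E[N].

487/60

E[N | stage 1] = (4+6+7+9+13)/5 = 39/5.
E[N | stage 2] = (2+5+12)/3 = 19/3.
E[N | stage 3] = (2+5+8+11+14)/5 = 8.
E[N | stage 4] = (9+10+12)/3 = 31/3.
By the law of total expectation,
E[N] = (1/4)·(39/5) + (1/4)·(19/3) + (1/4)·(8) + (1/4)·(31/3) = 487/60.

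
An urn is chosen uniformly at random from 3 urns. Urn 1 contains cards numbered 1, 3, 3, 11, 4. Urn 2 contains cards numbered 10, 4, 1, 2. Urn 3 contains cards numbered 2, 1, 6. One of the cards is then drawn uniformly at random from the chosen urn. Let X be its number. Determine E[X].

E[X | urn 1] = (1+3+3+11+4)/5 = 22/5.
E[X | urn 2] = (10+4+1+2)/4 = 17/4.
E[X | urn 3] = (2+1+6)/3 = 3.
By the law of total expectation,
E[X] = (1/3)·(22/5) + (1/3)·(17/4) + (1/3)·(3) = 233/60.

233/60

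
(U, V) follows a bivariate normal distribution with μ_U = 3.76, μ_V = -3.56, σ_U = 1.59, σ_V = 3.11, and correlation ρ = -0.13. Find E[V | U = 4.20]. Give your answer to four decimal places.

-3.6719

The regression of V on U has slope ρ·σ_V/σ_U and passes through (μ_U, μ_V).
E[V | U=4.20] = -3.56 + (-0.13)·(3.11/1.59)·(4.20 − (3.76)) = -3.56 + (-0.25428)·(0.44) = -3.6719.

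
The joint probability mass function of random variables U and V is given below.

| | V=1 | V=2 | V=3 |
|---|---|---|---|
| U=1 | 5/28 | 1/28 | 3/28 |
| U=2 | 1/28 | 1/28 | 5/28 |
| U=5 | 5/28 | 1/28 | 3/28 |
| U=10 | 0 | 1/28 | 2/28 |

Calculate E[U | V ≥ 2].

P(V ≥ 2) = 17/28.
Σ U·P over the event = 1·(1/28) + 1·(3/28) + 2·(1/28) + 2·(5/28) + 5·(1/28) + 5·(3/28) + 10·(1/28) + 10·(2/28) = 33/14.
E[U | V ≥ 2] = (33/14) / (17/28) = 66/17.

66/17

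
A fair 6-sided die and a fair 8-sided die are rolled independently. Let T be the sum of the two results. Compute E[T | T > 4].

26/3

P(T > 4) = 7/8.
E[T | T > 4] = (91/12) / (7/8) = 26/3.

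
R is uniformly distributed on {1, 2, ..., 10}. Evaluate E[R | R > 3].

7

Given R > 3, R is equally likely to be any of {4, 5, 6, 7, 8, 9, 10}.
E[R | R > 3] = (4 + 5 + 6 + 7 + 8 + 9 + 10) / 7 = 7.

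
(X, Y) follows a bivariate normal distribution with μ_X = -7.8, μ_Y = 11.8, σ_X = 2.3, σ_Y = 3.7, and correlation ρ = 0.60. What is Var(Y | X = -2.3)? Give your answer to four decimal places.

For a bivariate normal, Var(Y | X=x) = σ_Y²(1 − ρ²).
Var(Y | X=-2.3) = (3.7)²·(1 − (0.60)²) = 13.69·0.64 = 8.7616.

8.7616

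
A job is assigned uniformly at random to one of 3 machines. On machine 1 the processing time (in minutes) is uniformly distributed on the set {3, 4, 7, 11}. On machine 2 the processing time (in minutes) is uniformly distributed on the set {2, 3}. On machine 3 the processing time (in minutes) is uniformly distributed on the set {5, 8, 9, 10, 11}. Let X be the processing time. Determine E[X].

347/60

E[X | machine 1] = (3+4+7+11)/4 = 25/4.
E[X | machine 2] = (2+3)/2 = 5/2.
E[X | machine 3] = (5+8+9+10+11)/5 = 43/5.
E[X] = (1/3)·(25/4) + (1/3)·(5/2) + (1/3)·(43/5) = 347/60.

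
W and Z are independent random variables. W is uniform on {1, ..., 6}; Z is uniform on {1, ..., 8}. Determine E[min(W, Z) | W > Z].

7/3

P(W > Z) = 5/16.
Summing min(W,Z)·P(x,y) over outcomes with W > Z gives 35/48.
E[min(W, Z) | W > Z] = (35/48) / (5/16) = 7/3.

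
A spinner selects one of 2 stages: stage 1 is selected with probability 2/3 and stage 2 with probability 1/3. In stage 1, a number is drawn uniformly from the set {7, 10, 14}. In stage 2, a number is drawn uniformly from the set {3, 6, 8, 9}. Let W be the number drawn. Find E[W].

E[W | stage 1] = (7+10+14)/3 = 31/3.
E[W | stage 2] = (3+6+8+9)/4 = 13/2.
By the law of total expectation,
E[W] = (2/3)·(31/3) + (1/3)·(13/2) = 163/18.

163/18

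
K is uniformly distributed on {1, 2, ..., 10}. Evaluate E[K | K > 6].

17/2

Given K > 6, K is equally likely to be any of {7, 8, 9, 10}.
E[K | K > 6] = (7 + 8 + 9 + 10) / 4 = 17/2.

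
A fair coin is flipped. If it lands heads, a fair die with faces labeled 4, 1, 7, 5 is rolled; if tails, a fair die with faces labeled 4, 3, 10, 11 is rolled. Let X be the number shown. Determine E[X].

E[X | heads] = (4+1+7+5)/4 = 17/4.
E[X | tails] = (4+3+10+11)/4 = 7.
By the law of total expectation,
E[X] = (1/2)·(17/4) + (1/2)·(7) = 45/8.

45/8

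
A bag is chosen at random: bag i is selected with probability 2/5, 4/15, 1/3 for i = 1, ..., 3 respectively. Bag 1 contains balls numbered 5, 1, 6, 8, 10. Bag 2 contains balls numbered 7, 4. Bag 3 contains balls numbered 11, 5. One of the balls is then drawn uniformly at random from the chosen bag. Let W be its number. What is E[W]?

98/15

E[W | bag 1] = (5+1+6+8+10)/5 = 6.
E[W | bag 2] = (7+4)/2 = 11/2.
E[W | bag 3] = (11+5)/2 = 8.
By the law of total expectation,
E[W] = (2/5)·(6) + (4/15)·(11/2) + (1/3)·(8) = 98/15.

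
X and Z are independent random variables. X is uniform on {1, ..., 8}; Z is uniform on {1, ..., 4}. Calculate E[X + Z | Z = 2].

13/2

P(Z = 2) = 1/4.
Summing (X+Z)·P(x,y) over outcomes with Z = 2 gives 13/8.
E[X + Z | Z = 2] = (13/8) / (1/4) = 13/2.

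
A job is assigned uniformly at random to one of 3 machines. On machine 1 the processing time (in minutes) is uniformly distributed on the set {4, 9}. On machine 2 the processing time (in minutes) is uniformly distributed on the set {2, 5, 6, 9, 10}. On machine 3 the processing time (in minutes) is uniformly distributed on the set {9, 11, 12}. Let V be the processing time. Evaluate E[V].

E[V | machine 1] = (4+9)/2 = 13/2.
E[V | machine 2] = (2+5+6+9+10)/5 = 32/5.
E[V | machine 3] = (9+11+12)/3 = 32/3.
By the law of total expectation,
E[V] = (1/3)·(13/2) + (1/3)·(32/5) + (1/3)·(32/3) = 707/90.

707/90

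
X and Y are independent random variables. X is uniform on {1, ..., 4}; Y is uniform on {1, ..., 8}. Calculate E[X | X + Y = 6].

P(X + Y = 6) = 1/8.
Summing X·P(x,y) over outcomes with X + Y = 6 gives 5/16.
E[X | X + Y = 6] = (5/16) / (1/8) = 5/2.

5/2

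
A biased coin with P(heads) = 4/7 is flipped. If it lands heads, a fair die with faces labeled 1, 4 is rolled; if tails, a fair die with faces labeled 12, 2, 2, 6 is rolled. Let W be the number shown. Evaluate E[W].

53/14

E[W | heads] = (1+4)/2 = 5/2.
E[W | tails] = (12+2+2+6)/4 = 11/2.
E[W] = (4/7)·(5/2) + (3/7)·(11/2) = 53/14.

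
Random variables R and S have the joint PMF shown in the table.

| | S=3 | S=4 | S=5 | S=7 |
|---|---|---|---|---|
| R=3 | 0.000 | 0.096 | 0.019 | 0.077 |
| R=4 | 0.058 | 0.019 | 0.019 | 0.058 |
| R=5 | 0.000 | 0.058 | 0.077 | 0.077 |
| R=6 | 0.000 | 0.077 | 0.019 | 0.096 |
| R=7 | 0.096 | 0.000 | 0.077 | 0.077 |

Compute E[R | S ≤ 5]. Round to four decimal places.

P(S ≤ 5) = 0.615.
Summing R·P(R=x,S=y) over the conditioning event gives 3.191.
E[R | S ≤ 5] = (3.191) / (0.615) = 5.1886.

5.1886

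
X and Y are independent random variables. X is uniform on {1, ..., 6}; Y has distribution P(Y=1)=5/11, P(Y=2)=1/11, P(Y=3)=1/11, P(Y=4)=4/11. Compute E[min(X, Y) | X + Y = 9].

19/5

P(X + Y = 9) = 5/66.
Summing min(X,Y)·P(x,y) over outcomes with X + Y = 9 gives 19/66.
E[min(X, Y) | X + Y = 9] = (19/66) / (5/66) = 19/5.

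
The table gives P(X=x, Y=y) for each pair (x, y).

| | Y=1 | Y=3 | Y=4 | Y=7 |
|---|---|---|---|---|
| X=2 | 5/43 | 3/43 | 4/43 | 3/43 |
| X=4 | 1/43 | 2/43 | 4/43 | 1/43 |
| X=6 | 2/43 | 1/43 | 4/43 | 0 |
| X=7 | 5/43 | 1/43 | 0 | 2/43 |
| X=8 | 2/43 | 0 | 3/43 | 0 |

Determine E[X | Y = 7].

P(Y = 7) = 6/43.
Σ X·P over the event = 2·(3/43) + 4·(1/43) + 7·(2/43) = 24/43.
E[X | Y = 7] = (24/43) / (6/43) = 4.

4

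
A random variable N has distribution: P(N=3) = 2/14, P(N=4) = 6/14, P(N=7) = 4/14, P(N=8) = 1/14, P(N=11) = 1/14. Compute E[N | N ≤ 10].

66/13

P(N ≤ 10) = 13/14.
Σ over the event: 3·1/7 + 4·3/7 + 7·2/7 + 8·1/14 = 33/7.
E[N | N ≤ 10] = (33/7) / (13/14) = 66/13.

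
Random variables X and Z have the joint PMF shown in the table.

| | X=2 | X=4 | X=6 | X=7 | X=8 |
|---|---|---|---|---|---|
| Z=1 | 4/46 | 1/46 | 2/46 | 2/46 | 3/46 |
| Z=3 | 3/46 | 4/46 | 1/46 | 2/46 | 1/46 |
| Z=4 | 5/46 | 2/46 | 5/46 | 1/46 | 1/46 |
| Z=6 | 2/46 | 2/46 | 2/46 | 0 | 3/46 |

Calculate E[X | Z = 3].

P(Z = 3) = 11/46.
Σ X·P over the event = 2·(3/46) + 4·(4/46) + 6·(1/46) + 7·(2/46) + 8·(1/46) = 25/23.
E[X | Z = 3] = (25/23) / (11/46) = 50/11.

50/11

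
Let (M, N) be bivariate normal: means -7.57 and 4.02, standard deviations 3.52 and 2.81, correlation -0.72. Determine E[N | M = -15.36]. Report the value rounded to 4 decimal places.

8.4975

The regression of N on M has slope ρ·σ_N/σ_M and passes through (μ_M, μ_N).
E[N | M=-15.36] = 4.02 + (-0.72)·(2.81/3.52)·(-15.36 − (-7.57)) = 4.02 + (-0.57477)·(-7.79) = 8.4975.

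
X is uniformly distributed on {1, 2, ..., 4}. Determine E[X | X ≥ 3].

7/2

Given X ≥ 3, X is equally likely to be any of {3, 4}.
E[X | X ≥ 3] = (3 + 4) / 2 = 7/2.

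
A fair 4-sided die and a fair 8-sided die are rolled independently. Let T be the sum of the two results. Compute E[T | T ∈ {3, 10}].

36/5

P(T ∈ {3, 10}) = 5/32.
Σ over the event: 3·1/16 + 10·3/32 = 9/8.
E[T | T ∈ {3, 10}] = (9/8) / (5/32) = 36/5.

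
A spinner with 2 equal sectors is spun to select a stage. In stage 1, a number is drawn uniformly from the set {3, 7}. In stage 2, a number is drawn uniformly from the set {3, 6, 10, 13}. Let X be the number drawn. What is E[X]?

13/2

E[X | stage 1] = (3+7)/2 = 5.
E[X | stage 2] = (3+6+10+13)/4 = 8.
By the law of total expectation,
E[X] = (1/2)·(5) + (1/2)·(8) = 13/2.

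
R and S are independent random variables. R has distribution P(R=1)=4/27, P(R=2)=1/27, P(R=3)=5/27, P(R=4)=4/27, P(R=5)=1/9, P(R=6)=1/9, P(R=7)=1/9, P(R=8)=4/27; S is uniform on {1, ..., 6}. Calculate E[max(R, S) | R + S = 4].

29/10

P(R + S = 4) = 5/81.
Summing max(R,S)·P(x,y) over outcomes with R + S = 4 gives 29/162.
E[max(R, S) | R + S = 4] = (29/162) / (5/81) = 29/10.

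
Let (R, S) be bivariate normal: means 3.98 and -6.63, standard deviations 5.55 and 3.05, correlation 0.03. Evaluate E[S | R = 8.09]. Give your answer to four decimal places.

The regression of S on R has slope ρ·σ_S/σ_R and passes through (μ_R, μ_S).
E[S | R=8.09] = -6.63 + (0.03)·(3.05/5.55)·(8.09 − (3.98)) = -6.63 + (0.016486)·(4.11) = -6.5622.

-6.5622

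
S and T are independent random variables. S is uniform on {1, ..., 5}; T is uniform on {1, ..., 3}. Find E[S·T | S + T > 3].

P(S + T > 3) = 4/5.
Summing ST·P(x,y) over outcomes with S + T > 3 gives 17/3.
E[S·T | S + T > 3] = (17/3) / (4/5) = 85/12.

85/12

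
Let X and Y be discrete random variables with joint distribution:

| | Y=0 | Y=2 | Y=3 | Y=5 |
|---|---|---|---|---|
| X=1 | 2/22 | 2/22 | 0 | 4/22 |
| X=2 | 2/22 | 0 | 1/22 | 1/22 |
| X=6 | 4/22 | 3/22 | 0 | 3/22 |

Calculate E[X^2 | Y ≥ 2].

115/7

P(Y ≥ 2) = 7/11.
Σ X^2·P over the event = 1·(2/22) + 1·(4/22) + 4·(1/22) + 4·(1/22) + 36·(3/22) + 36·(3/22) = 115/11.
E[X^2 | Y ≥ 2] = (115/11) / (7/11) = 115/7.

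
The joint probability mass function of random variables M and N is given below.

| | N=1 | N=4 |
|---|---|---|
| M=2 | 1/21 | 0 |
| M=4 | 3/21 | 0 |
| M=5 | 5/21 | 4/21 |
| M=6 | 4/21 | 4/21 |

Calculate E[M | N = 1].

P(N = 1) = 13/21.
Σ M·P over the event = 2·(1/21) + 4·(3/21) + 5·(5/21) + 6·(4/21) = 3.
E[M | N = 1] = (3) / (13/21) = 63/13.

63/13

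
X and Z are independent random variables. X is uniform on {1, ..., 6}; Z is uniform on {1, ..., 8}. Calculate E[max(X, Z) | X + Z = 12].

Outcomes with X + Z = 12: (4,8), (5,7), (6,6), each with probability 1/48.
E[max(X, Z) | X + Z = 12] = (8 + 7 + 6) / 3 = 7.

7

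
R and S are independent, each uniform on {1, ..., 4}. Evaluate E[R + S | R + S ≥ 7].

P(R + S ≥ 7) = 3/16.
Summing (R+S)·P(x,y) over outcomes with R + S ≥ 7 gives 11/8.
E[R + S | R + S ≥ 7] = (11/8) / (3/16) = 22/3.

22/3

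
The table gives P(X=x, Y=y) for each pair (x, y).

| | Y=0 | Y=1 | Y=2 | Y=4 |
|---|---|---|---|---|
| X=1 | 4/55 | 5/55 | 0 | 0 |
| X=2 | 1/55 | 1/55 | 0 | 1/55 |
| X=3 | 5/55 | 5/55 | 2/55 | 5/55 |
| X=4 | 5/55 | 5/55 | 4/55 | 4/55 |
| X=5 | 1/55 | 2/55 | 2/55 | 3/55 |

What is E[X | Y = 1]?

P(Y = 1) = 18/55.
Summing X·P(X=x,Y=y) over the conditioning event gives 52/55.
E[X | Y = 1] = (52/55) / (18/55) = 26/9.

26/9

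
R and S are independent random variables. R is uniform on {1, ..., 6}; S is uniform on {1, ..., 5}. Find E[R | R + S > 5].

17/4

P(R + S > 5) = 2/3.
Summing R·P(x,y) over outcomes with R + S > 5 gives 17/6.
E[R | R + S > 5] = (17/6) / (2/3) = 17/4.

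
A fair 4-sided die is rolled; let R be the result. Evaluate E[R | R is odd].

Given R is odd, R is equally likely to be any of {1, 3}.
E[R | R is odd] = (1 + 3) / 2 = 2.

2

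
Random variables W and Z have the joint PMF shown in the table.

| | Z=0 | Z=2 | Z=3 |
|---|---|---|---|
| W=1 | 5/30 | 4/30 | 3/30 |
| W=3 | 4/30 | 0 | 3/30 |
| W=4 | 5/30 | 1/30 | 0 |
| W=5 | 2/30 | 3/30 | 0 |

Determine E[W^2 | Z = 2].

P(Z = 2) = 4/15.
Σ W^2·P over the event = 1·(4/30) + 16·(1/30) + 25·(3/30) = 19/6.
E[W^2 | Z = 2] = (19/6) / (4/15) = 95/8.

95/8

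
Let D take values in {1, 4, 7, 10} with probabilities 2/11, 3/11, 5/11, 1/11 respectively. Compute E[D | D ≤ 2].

1

P(D ≤ 2) = 2/11.
Σ over the event: 1·2/11 = 2/11.
E[D | D ≤ 2] = (2/11) / (2/11) = 1.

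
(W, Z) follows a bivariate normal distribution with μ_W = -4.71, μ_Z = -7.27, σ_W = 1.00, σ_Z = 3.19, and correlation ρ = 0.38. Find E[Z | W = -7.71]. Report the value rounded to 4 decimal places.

-10.9066

E[Z | W=x] = μ_Z + ρ(σ_Z/σ_W)(x − μ_W) for jointly normal variables.
E[Z | W=-7.71] = -7.27 + (0.38)·(3.19/1.00)·(-7.71 − (-4.71)) = -7.27 + (1.2122)·(-3) = -10.9066.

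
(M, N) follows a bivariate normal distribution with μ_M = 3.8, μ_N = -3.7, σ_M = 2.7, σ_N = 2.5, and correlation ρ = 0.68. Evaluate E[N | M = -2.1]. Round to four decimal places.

E[N | M=x] = μ_N + ρ(σ_N/σ_M)(x − μ_M) for jointly normal variables.
E[N | M=-2.1] = -3.7 + (0.68)·(2.5/2.7)·(-2.1 − (3.8)) = -3.7 + (0.62963)·(-5.9) = -7.4148.

-7.4148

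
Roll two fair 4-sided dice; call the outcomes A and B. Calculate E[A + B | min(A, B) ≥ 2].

6

Outcomes with min(A, B) ≥ 2: (2,2), (2,3), (2,4), (3,2), (3,3), (3,4), (4,2), (4,3), (4,4), each with probability 1/16.
E[A + B | min(A, B) ≥ 2] = (4 + 5 + 6 + 5 + 6 + 7 + 6 + 7 + 8) / 9 = 6.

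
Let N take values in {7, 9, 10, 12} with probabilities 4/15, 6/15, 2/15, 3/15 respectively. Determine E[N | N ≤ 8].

P(N ≤ 8) = 4/15.
Σ over the event: 7·4/15 = 28/15.
E[N | N ≤ 8] = (28/15) / (4/15) = 7.

7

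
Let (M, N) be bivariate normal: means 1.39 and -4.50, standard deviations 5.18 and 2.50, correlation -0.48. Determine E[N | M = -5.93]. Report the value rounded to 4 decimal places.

-2.8042

E[N | M=x] = μ_N + ρ(σ_N/σ_M)(x − μ_M) for jointly normal variables.
E[N | M=-5.93] = -4.50 + (-0.48)·(2.50/5.18)·(-5.93 − (1.39)) = -4.50 + (-0.23166)·(-7.32) = -2.8042.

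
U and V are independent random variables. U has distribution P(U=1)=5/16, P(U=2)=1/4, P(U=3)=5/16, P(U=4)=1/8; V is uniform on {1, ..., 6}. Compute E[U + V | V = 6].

33/4

P(V = 6) = 1/6.
Summing (U+V)·P(x,y) over outcomes with V = 6 gives 11/8.
E[U + V | V = 6] = (11/8) / (1/6) = 33/4.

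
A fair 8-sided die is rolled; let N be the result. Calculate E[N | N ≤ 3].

Given N ≤ 3, N is equally likely to be any of {1, 2, 3}.
E[N | N ≤ 3] = (1 + 2 + 3) / 3 = 2.

2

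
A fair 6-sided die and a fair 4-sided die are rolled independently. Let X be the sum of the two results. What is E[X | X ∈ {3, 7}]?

P(X ∈ {3, 7}) = 1/4.
Σ over the event: 3·1/12 + 7·1/6 = 17/12.
E[X | X ∈ {3, 7}] = (17/12) / (1/4) = 17/3.

17/3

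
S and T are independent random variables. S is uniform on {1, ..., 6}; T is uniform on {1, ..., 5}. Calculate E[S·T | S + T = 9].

58/3

Outcomes with S + T = 9: (4,5), (5,4), (6,3), each with probability 1/30.
E[S·T | S + T = 9] = (20 + 20 + 18) / 3 = 58/3.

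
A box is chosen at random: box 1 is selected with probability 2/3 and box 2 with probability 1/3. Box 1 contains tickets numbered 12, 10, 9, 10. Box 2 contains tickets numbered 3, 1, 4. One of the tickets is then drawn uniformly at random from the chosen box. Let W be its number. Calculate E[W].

E[W | box 1] = (12+10+9+10)/4 = 41/4.
E[W | box 2] = (3+1+4)/3 = 8/3.
E[W] = (2/3)·(41/4) + (1/3)·(8/3) = 139/18.

139/18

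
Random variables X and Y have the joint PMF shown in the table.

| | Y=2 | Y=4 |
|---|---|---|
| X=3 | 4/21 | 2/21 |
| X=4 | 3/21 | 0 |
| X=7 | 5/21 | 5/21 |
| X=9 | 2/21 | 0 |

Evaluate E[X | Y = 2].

11/2

P(Y = 2) = 2/3.
Σ X·P over the event = 3·(4/21) + 4·(3/21) + 7·(5/21) + 9·(2/21) = 11/3.
E[X | Y = 2] = (11/3) / (2/3) = 11/2.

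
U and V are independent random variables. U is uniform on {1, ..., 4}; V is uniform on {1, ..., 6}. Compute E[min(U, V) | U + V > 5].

37/14

P(U + V > 5) = 7/12.
Summing min(U,V)·P(x,y) over outcomes with U + V > 5 gives 37/24.
E[min(U, V) | U + V > 5] = (37/24) / (7/12) = 37/14.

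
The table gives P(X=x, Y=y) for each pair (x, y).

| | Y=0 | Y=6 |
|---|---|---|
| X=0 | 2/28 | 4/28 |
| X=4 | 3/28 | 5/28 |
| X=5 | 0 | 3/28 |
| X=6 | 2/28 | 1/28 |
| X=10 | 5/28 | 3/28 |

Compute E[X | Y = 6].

71/16

P(Y = 6) = 4/7.
Σ X·P over the event = 0·(4/28) + 4·(5/28) + 5·(3/28) + 6·(1/28) + 10·(3/28) = 71/28.
E[X | Y = 6] = (71/28) / (4/7) = 71/16.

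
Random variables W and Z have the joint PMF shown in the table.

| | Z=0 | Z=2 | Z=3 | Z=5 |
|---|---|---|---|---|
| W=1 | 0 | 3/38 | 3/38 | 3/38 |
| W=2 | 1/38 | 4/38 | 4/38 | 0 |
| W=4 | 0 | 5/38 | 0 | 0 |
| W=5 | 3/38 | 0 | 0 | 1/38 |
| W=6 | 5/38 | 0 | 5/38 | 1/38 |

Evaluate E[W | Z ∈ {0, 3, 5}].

P(Z ∈ {0, 3, 5}) = 13/19.
Summing W·P(W=x,Z=y) over the conditioning event gives 51/19.
E[W | Z ∈ {0, 3, 5}] = (51/19) / (13/19) = 51/13.

51/13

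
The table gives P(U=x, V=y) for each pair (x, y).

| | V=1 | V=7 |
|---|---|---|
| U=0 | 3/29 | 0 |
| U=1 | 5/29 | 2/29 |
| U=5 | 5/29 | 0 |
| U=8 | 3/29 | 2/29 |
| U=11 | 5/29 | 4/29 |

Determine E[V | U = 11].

P(U = 11) = 9/29.
Σ V·P over the event = 1·(5/29) + 7·(4/29) = 33/29.
E[V | U = 11] = (33/29) / (9/29) = 11/3.

11/3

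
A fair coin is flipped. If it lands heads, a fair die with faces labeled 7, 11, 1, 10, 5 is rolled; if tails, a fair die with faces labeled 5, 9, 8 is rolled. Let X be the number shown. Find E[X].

E[X | heads] = (7+11+1+10+5)/5 = 34/5.
E[X | tails] = (5+9+8)/3 = 22/3.
E[X] = (1/2)·(34/5) + (1/2)·(22/3) = 106/15.

106/15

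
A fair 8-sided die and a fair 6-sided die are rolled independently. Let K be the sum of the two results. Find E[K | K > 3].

P(K > 3) = 15/16.
E[K | K > 3] = (47/6) / (15/16) = 376/45.

376/45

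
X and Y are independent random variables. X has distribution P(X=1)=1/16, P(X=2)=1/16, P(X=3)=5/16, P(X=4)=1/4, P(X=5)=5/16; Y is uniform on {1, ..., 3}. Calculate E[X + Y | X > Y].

225/38

P(X > Y) = 19/24.
Summing (X+Y)·P(x,y) over outcomes with X > Y gives 75/16.
E[X + Y | X > Y] = (75/16) / (19/24) = 225/38.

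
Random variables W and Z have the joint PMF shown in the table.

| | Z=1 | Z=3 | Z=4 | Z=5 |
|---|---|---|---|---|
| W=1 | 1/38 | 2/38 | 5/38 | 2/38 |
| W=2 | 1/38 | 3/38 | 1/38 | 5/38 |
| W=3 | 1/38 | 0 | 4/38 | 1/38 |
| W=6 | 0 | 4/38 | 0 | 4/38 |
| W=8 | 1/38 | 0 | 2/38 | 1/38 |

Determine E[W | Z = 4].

35/12

P(Z = 4) = 6/19.
Σ W·P over the event = 1·(5/38) + 2·(1/38) + 3·(4/38) + 8·(2/38) = 35/38.
E[W | Z = 4] = (35/38) / (6/19) = 35/12.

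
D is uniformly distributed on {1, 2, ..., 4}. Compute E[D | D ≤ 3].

2

Given D ≤ 3, D is equally likely to be any of {1, 2, 3}.
E[D | D ≤ 3] = (1 + 2 + 3) / 3 = 2.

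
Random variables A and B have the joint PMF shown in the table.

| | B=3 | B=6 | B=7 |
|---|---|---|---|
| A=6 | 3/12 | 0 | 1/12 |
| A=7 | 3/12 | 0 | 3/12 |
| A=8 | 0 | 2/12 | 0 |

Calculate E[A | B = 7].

P(B = 7) = 1/3.
Σ A·P over the event = 6·(1/12) + 7·(3/12) = 9/4.
E[A | B = 7] = (9/4) / (1/3) = 27/4.

27/4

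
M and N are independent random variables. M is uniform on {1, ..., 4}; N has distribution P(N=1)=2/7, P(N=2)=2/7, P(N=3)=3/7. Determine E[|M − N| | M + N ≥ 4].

14/11

P(M + N ≥ 4) = 11/14.
Summing |M−N|·P(x,y) over outcomes with M + N ≥ 4 gives 1.
E[|M − N| | M + N ≥ 4] = (1) / (11/14) = 14/11.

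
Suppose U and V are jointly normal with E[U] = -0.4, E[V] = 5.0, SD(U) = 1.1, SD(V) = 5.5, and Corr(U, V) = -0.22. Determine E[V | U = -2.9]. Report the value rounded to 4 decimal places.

7.7500

E[V | U=x] = μ_V + ρ(σ_V/σ_U)(x − μ_U) for jointly normal variables.
E[V | U=-2.9] = 5.0 + (-0.22)·(5.5/1.1)·(-2.9 − (-0.4)) = 5.0 + (-1.1)·(-2.5) = 7.7500.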